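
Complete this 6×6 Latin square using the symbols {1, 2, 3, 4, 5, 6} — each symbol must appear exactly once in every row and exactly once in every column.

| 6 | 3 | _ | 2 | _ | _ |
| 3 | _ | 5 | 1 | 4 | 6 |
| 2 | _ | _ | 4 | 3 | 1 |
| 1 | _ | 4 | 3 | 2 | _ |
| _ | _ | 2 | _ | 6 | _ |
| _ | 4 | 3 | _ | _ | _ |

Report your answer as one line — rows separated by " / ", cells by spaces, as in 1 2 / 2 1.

6 3 1 2 5 4 / 3 2 5 1 4 6 / 2 5 6 4 3 1 / 1 6 4 3 2 5 / 4 1 2 5 6 3 / 5 4 3 6 1 2

(r1,c3) = 1
(r1,c5) = 5
(r1,c6) = 4
(r2,c2) = 2
(r3,c3) = 6
(r4,c6) = 5
(r5,c4) = 5
(r5,c6) = 3
(r6,c1) = 5
(r6,c4) = 6
(r6,c5) = 1
(r6,c6) = 2
(r3,c2) = 5
(r4,c2) = 6
(r5,c1) = 4
(r5,c2) = 1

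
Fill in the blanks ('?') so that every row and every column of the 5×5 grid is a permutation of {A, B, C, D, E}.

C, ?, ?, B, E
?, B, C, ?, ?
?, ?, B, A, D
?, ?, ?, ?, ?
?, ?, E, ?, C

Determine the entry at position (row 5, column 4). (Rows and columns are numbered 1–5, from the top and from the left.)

row 2 has {B,C}; column 5 has {C,D,E} — only A is left for (r2,c5).
row 3 has {A,B,D}; column 1 has {C} — only E is left for (r3,c1).
row 3 has {A,B,D,E}; column 2 has {B} — only C is left for (r3,c2).
row 4 is empty so far; column 5 has {A,C,D,E} — only B is left for (r4,c5).
row 5 has {C,E}; column 4 has {A,B} — only D is left for (r5,c4).

D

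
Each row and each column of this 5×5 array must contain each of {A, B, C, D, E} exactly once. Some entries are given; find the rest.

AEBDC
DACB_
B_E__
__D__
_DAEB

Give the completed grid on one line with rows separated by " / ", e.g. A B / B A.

A E B D C / D A C B E / B C E A D / E B D C A / C D A E B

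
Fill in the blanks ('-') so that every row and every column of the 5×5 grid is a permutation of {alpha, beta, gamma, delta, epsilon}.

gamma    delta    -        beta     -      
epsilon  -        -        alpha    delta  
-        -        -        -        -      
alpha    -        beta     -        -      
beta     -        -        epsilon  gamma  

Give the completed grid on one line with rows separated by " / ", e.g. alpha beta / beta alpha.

gamma delta epsilon beta alpha / epsilon beta gamma alpha delta / delta epsilon alpha gamma beta / alpha gamma beta delta epsilon / beta alpha delta epsilon gamma

(r2,c3) = gamma
(r3,c1) = delta
(r3,c4) = gamma
(r4,c4) = delta
(r4,c5) = epsilon
(r5,c2) = alpha
(r5,c3) = delta
(r1,c5) = alpha
(r2,c2) = beta
(r3,c2) = epsilon
(r3,c3) = alpha
(r3,c5) = beta
(r4,c2) = gamma
(r1,c3) = epsilon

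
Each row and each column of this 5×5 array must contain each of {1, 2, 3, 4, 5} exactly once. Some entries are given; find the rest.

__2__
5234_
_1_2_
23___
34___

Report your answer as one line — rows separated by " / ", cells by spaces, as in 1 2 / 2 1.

(r1,c2): row 1 has {2}; column 2 has {1,2,3,4}, so it must be 5.
(r2,c5): row 2 has {2,3,4,5}; column 5 is empty so far, so it must be 1.
(r3,c1): row 3 has {1,2}; column 1 has {2,3,5}, so it must be 4.
(r3,c3): row 3 has {1,2,4}; column 3 has {2,3}, so it must be 5.
(r3,c5): row 3 has {1,2,4,5}; column 5 has {1}, so it must be 3.
(r5,c3): row 5 has {3,4}; column 3 has {2,3,5}, so it must be 1.
(r5,c4): row 5 has {1,3,4}; column 4 has {2,4}, so it must be 5.
(r5,c5): row 5 has {1,3,4,5}; column 5 has {1,3}, so it must be 2.
(r1,c1): row 1 has {2,5}; column 1 has {2,3,4,5}, so it must be 1.
(r1,c4): row 1 has {1,2,5}; column 4 has {2,4,5}, so it must be 3.
(r1,c5): row 1 has {1,2,3,5}; column 5 has {1,2,3}, so it must be 4.
(r4,c3): row 4 has {2,3}; column 3 has {1,2,3,5}, so it must be 4.
(r4,c4): row 4 has {2,3,4}; column 4 has {2,3,4,5}, so it must be 1.
(r4,c5): row 4 has {1,2,3,4}; column 5 has {1,2,3,4}, so it must be 5.

1 5 2 3 4 / 5 2 3 4 1 / 4 1 5 2 3 / 2 3 4 1 5 / 3 4 1 5 2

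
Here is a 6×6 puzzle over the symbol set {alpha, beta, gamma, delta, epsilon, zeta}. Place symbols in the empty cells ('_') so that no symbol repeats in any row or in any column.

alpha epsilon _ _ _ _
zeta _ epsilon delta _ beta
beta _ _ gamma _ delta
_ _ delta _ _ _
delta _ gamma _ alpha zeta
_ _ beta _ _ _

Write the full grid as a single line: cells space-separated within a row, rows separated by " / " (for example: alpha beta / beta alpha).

(r1,c3) = zeta
(r1,c4) = beta
(r1,c6) = gamma
(r2,c5) = gamma
(r3,c3) = alpha
(r5,c2) = beta
(r5,c4) = epsilon
(r1,c5) = delta
(r2,c2) = alpha
(r3,c2) = zeta
(r3,c5) = epsilon
(r4,c2) = gamma
(r6,c2) = delta
(r6,c5) = zeta
(r4,c1) = epsilon
(r4,c5) = beta
(r4,c6) = alpha
(r6,c1) = gamma
(r6,c4) = alpha
(r6,c6) = epsilon
(r4,c4) = zeta

alpha epsilon zeta beta delta gamma / zeta alpha epsilon delta gamma beta / beta zeta alpha gamma epsilon delta / epsilon gamma delta zeta beta alpha / delta beta gamma epsilon alpha zeta / gamma delta beta alpha zeta epsilon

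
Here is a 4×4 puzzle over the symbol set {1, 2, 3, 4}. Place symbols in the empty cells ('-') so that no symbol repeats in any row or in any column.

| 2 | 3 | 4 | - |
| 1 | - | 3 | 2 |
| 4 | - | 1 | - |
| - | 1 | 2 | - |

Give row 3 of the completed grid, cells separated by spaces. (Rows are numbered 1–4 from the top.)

4 2 1 3

(r1,c4) = 1
(r2,c2) = 4
(r3,c2) = 2
(r3,c4) = 3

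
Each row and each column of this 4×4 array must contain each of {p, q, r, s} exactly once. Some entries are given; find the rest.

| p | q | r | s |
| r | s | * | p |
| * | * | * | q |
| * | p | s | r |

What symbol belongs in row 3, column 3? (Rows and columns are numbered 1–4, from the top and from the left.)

p

row 2 has {p,r,s}; column 3 has {r,s} — only q is left for (r2,c3).
row 3 has {q}; column 1 has {p,r} — only s is left for (r3,c1).
row 3 has {q,s}; column 2 has {p,q,s} — only r is left for (r3,c2).
row 3 has {q,r,s}; column 3 has {q,r,s} — only p is left for (r3,c3).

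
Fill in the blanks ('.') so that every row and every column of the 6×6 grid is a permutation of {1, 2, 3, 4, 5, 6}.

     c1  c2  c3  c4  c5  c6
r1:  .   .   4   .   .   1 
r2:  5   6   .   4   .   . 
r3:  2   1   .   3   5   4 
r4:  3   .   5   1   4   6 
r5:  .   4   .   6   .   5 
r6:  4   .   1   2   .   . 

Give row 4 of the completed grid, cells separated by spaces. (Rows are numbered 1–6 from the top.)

3 2 5 1 4 6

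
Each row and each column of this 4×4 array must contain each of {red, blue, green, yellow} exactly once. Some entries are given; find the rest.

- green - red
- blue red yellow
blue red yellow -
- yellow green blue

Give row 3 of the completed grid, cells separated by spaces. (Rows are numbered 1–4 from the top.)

blue red yellow green

row 1 has {red,green}; column 1 has {blue} — only yellow is left for (r1,c1).
row 1 has {red,green,yellow}; column 3 has {red,green,yellow} — only blue is left for (r1,c3).
row 2 has {red,blue,yellow}; column 1 has {blue,yellow} — only green is left for (r2,c1).
row 3 has {red,blue,yellow}; column 4 has {red,blue,yellow} — only green is left for (r3,c4).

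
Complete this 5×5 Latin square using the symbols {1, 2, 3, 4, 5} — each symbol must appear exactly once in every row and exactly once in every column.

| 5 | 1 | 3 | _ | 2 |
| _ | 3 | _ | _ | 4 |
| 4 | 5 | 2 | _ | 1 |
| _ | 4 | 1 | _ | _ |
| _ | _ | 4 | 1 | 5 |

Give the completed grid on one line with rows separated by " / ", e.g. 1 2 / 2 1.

5 1 3 4 2 / 1 3 5 2 4 / 4 5 2 3 1 / 2 4 1 5 3 / 3 2 4 1 5

(r1,c4) = 4
(r2,c3) = 5
(r2,c4) = 2
(r3,c4) = 3
(r4,c4) = 5
(r4,c5) = 3
(r5,c2) = 2
(r2,c1) = 1
(r4,c1) = 2
(r5,c1) = 3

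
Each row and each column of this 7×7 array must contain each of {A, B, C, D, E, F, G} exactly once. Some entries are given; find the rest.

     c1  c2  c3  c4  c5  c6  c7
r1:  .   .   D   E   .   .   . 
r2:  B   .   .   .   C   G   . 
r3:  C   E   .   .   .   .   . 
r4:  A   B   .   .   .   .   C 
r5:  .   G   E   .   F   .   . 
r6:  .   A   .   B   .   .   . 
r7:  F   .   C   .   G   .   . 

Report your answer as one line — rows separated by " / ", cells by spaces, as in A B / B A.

G C D E B A F / B F A D C G E / C E B G A F D / A B G F E D C / D G E C F B A / E A F B D C G / F D C A G E B

(r1,c1) = G
(r5,c1) = D
(r6,c1) = E
(r6,c5) = D
(r7,c2) = D
(r7,c4) = A
(r2,c2) = F
(r2,c3) = A
(r2,c4) = D
(r2,c7) = E
(r4,c5) = E
(r5,c4) = C
(r7,c7) = B
(r1,c2) = C
(r5,c7) = A
(r7,c6) = E
(r1,c7) = F
(r5,c6) = B
(r6,c7) = G
(r1,c6) = A
(r3,c7) = D
(r6,c3) = F
(r6,c6) = C
(r1,c5) = B
(r3,c5) = A
(r3,c6) = F
(r4,c3) = G
(r4,c4) = F
(r4,c6) = D
(r3,c3) = B
(r3,c4) = G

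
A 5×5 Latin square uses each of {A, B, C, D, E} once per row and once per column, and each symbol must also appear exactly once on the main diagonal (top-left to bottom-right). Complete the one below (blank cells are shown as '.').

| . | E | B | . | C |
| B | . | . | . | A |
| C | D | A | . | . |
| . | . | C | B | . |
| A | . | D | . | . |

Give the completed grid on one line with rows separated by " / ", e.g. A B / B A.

At row 1, column 1: row 1 has {B,C,E}; column 1 has {A,B,C}; the diagonal has {A,B}; that leaves D.
At row 1, column 4: row 1 has {B,C,D,E}; column 4 has {B}; that leaves A.
At row 2, column 2: row 2 has {A,B}; column 2 has {D,E}; the diagonal has {A,B,D}; that leaves C.
At row 2, column 3: row 2 has {A,B,C}; column 3 has {A,B,C,D}; that leaves E.
At row 2, column 4: row 2 has {A,B,C,E}; column 4 has {A,B}; that leaves D.
At row 3, column 4: row 3 has {A,C,D}; column 4 has {A,B,D}; that leaves E.
At row 3, column 5: row 3 has {A,C,D,E}; column 5 has {A,C}; that leaves B.
At row 4, column 1: row 4 has {B,C}; column 1 has {A,B,C,D}; that leaves E.
At row 4, column 2: row 4 has {B,C,E}; column 2 has {C,D,E}; that leaves A.
At row 4, column 5: row 4 has {A,B,C,E}; column 5 has {A,B,C}; that leaves D.
At row 5, column 2: row 5 has {A,D}; column 2 has {A,C,D,E}; that leaves B.
At row 5, column 4: row 5 has {A,B,D}; column 4 has {A,B,D,E}; that leaves C.
At row 5, column 5: row 5 has {A,B,C,D}; column 5 has {A,B,C,D}; the diagonal has {A,B,C,D}; that leaves E.

D E B A C / B C E D A / C D A E B / E A C B D / A B D C E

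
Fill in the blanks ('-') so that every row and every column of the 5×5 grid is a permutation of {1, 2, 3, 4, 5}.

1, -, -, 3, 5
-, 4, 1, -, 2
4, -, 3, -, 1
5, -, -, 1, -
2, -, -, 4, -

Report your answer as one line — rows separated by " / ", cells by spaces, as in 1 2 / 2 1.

Cell (r1,c2): row 1 has {1,3,5}; column 2 has {4} → 2.
Cell (r1,c3): row 1 has {1,2,3,5}; column 3 has {1,3} → 4.
Cell (r2,c1): row 2 has {1,2,4}; column 1 has {1,2,4,5} → 3.
Cell (r2,c4): row 2 has {1,2,3,4}; column 4 has {1,3,4} → 5.
Cell (r3,c2): row 3 has {1,3,4}; column 2 has {2,4} → 5.
Cell (r3,c4): row 3 has {1,3,4,5}; column 4 has {1,3,4,5} → 2.
Cell (r4,c2): row 4 has {1,5}; column 2 has {2,4,5} → 3.
Cell (r4,c3): row 4 has {1,3,5}; column 3 has {1,3,4} → 2.
Cell (r4,c5): row 4 has {1,2,3,5}; column 5 has {1,2,5} → 4.
Cell (r5,c2): row 5 has {2,4}; column 2 has {2,3,4,5} → 1.
Cell (r5,c3): row 5 has {1,2,4}; column 3 has {1,2,3,4} → 5.
Cell (r5,c5): row 5 has {1,2,4,5}; column 5 has {1,2,4,5} → 3.

1 2 4 3 5 / 3 4 1 5 2 / 4 5 3 2 1 / 5 3 2 1 4 / 2 1 5 4 3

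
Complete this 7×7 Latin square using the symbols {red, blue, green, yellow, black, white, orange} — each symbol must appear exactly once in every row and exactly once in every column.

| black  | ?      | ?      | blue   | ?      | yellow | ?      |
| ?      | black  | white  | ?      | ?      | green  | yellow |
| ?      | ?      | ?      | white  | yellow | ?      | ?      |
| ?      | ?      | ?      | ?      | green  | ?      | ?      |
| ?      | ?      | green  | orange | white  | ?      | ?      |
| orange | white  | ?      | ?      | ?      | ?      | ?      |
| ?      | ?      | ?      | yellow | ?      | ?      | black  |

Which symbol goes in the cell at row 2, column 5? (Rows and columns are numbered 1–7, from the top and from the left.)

orange

(r2,c4) = red
(r4,c4) = black
(r6,c4) = green
(r2,c1) = blue
(r2,c5) = orange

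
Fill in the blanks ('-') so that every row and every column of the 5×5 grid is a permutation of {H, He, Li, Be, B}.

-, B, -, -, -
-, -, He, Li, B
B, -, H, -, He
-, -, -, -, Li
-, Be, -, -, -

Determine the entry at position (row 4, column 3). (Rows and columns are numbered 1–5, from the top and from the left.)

Be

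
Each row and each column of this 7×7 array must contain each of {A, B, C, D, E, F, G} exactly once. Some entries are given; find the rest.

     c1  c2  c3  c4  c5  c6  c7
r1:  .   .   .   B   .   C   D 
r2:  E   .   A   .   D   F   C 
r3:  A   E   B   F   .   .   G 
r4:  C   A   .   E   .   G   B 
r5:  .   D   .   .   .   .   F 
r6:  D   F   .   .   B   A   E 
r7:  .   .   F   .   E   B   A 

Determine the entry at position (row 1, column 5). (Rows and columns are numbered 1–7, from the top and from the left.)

A

(r1,c2): row 1 has {B,C,D}; column 2 has {A,D,E,F}, so it must be G.
(r1,c3): row 1 has {B,C,D,G}; column 3 has {A,B,F}, so it must be E.
(r2,c2): row 2 has {A,C,D,E,F}; column 2 has {A,D,E,F,G}, so it must be B.
(r2,c4): row 2 has {A,B,C,D,E,F}; column 4 has {B,E,F}, so it must be G.
(r3,c5): row 3 has {A,B,E,F,G}; column 5 has {B,D,E}, so it must be C.
(r3,c6): row 3 has {A,B,C,E,F,G}; column 6 has {A,B,C,F,G}, so it must be D.
(r4,c3): row 4 has {A,B,C,E,G}; column 3 has {A,B,E,F}, so it must be D.
(r4,c5): row 4 has {A,B,C,D,E,G}; column 5 has {B,C,D,E}, so it must be F.
(r5,c6): row 5 has {D,F}; column 6 has {A,B,C,D,F,G}, so it must be E.
(r6,c4): row 6 has {A,B,D,E,F}; column 4 has {B,E,F,G}, so it must be C.
(r7,c1): row 7 has {A,B,E,F}; column 1 has {A,C,D,E}, so it must be G.
(r7,c2): row 7 has {A,B,E,F,G}; column 2 has {A,B,D,E,F,G}, so it must be C.
(r7,c4): row 7 has {A,B,C,E,F,G}; column 4 has {B,C,E,F,G}, so it must be D.
(r1,c1): row 1 has {B,C,D,E,G}; column 1 has {A,C,D,E,G}, so it must be F.
(r1,c5): row 1 has {B,C,D,E,F,G}; column 5 has {B,C,D,E,F}, so it must be A.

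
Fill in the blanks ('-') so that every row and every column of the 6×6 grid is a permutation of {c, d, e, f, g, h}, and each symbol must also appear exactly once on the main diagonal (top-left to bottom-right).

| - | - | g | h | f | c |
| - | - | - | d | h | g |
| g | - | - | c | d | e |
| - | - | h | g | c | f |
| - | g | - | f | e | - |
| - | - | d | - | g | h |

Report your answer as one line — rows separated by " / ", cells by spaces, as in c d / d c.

d e g h f c / f c e d h g / g h f c d e / e d h g c f / h g c f e d / c f d e g h

(r1,c1) = d
(r1,c2) = e
(r3,c3) = f
(r4,c1) = e
(r4,c2) = d
(r5,c3) = c
(r5,c6) = d
(r6,c4) = e
(r2,c2) = c
(r2,c3) = e
(r3,c2) = h
(r5,c1) = h
(r6,c2) = f
(r2,c1) = f
(r6,c1) = c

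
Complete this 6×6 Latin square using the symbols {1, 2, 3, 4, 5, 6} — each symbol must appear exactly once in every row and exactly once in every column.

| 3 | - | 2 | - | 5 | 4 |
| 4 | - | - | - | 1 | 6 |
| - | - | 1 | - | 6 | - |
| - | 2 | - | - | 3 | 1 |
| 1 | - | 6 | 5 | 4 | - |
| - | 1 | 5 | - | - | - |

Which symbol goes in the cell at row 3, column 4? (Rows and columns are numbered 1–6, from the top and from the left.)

3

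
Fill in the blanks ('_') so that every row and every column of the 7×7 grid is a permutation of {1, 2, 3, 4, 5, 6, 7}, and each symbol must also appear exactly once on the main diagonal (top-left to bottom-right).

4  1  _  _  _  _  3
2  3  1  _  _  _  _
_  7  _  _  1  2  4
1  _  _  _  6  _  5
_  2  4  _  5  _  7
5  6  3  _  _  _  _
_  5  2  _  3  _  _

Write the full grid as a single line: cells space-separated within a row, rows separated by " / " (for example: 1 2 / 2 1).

4 1 5 7 2 6 3 / 2 3 1 4 7 5 6 / 3 7 6 5 1 2 4 / 1 4 7 2 6 3 5 / 6 2 4 3 5 1 7 / 5 6 3 1 4 7 2 / 7 5 2 6 3 4 1

Cell (r2,c7): row 2 has {1,2,3}; column 7 has {3,4,5,7} → 6.
Cell (r3,c3): row 3 has {1,2,4,7}; column 3 has {1,2,3,4}; the diagonal has {3,4,5} → 6.
Cell (r4,c2): row 4 has {1,5,6}; column 2 has {1,2,3,5,6,7} → 4.
Cell (r4,c3): row 4 has {1,4,5,6}; column 3 has {1,2,3,4,6} → 7.
Cell (r4,c4): row 4 has {1,4,5,6,7}; column 4 is empty so far; the diagonal has {3,4,5,6} → 2.
Cell (r4,c6): row 4 has {1,2,4,5,6,7}; column 6 has {2} → 3.
Cell (r7,c7): row 7 has {2,3,5}; column 7 has {3,4,5,6,7}; the diagonal has {2,3,4,5,6} → 1.
Cell (r1,c3): row 1 has {1,3,4}; column 3 has {1,2,3,4,6,7} → 5.
Cell (r3,c1): row 3 has {1,2,4,6,7}; column 1 has {1,2,4,5} → 3.
Cell (r3,c4): row 3 has {1,2,3,4,6,7}; column 4 has {2} → 5.
Cell (r5,c1): row 5 has {2,4,5,7}; column 1 has {1,2,3,4,5} → 6.
Cell (r5,c6): row 5 has {2,4,5,6,7}; column 6 has {2,3} → 1.
Cell (r6,c6): row 6 has {3,5,6}; column 6 has {1,2,3}; the diagonal has {1,2,3,4,5,6} → 7.
Cell (r6,c7): row 6 has {3,5,6,7}; column 7 has {1,3,4,5,6,7} → 2.
Cell (r7,c1): row 7 has {1,2,3,5}; column 1 has {1,2,3,4,5,6} → 7.
Cell (r1,c6): row 1 has {1,3,4,5}; column 6 has {1,2,3,7} → 6.
Cell (r5,c4): row 5 has {1,2,4,5,6,7}; column 4 has {2,5} → 3.
Cell (r6,c5): row 6 has {2,3,5,6,7}; column 5 has {1,3,5,6} → 4.
Cell (r7,c6): row 7 has {1,2,3,5,7}; column 6 has {1,2,3,6,7} → 4.
Cell (r1,c4): row 1 has {1,3,4,5,6}; column 4 has {2,3,5} → 7.
Cell (r1,c5): row 1 has {1,3,4,5,6,7}; column 5 has {1,3,4,5,6} → 2.
Cell (r2,c4): row 2 has {1,2,3,6}; column 4 has {2,3,5,7} → 4.
Cell (r2,c5): row 2 has {1,2,3,4,6}; column 5 has {1,2,3,4,5,6} → 7.
Cell (r2,c6): row 2 has {1,2,3,4,6,7}; column 6 has {1,2,3,4,6,7} → 5.
Cell (r6,c4): row 6 has {2,3,4,5,6,7}; column 4 has {2,3,4,5,7} → 1.
Cell (r7,c4): row 7 has {1,2,3,4,5,7}; column 4 has {1,2,3,4,5,7} → 6.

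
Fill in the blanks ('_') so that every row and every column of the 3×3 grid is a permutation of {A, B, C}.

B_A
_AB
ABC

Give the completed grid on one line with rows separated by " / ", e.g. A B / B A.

B C A / C A B / A B C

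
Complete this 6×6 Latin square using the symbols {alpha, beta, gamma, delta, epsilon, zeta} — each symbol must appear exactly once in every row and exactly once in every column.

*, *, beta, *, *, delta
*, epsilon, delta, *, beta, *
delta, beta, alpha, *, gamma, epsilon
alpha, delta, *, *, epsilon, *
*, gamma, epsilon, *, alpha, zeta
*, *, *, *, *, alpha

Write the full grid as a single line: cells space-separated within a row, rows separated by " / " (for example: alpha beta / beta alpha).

Cell (r1,c5): row 1 has {beta,delta}; column 5 has {alpha,beta,gamma,epsilon} → zeta.
Cell (r2,c6): row 2 has {beta,delta,epsilon}; column 6 has {alpha,delta,epsilon,zeta} → gamma.
Cell (r3,c4): row 3 has {alpha,beta,gamma,delta,epsilon}; column 4 is empty so far → zeta.
Cell (r4,c6): row 4 has {alpha,delta,epsilon}; column 6 has {alpha,gamma,delta,epsilon,zeta} → beta.
Cell (r5,c1): row 5 has {alpha,gamma,epsilon,zeta}; column 1 has {alpha,delta} → beta.
Cell (r5,c4): row 5 has {alpha,beta,gamma,epsilon,zeta}; column 4 has {zeta} → delta.
Cell (r6,c2): row 6 has {alpha}; column 2 has {beta,gamma,delta,epsilon} → zeta.
Cell (r6,c3): row 6 has {alpha,zeta}; column 3 has {alpha,beta,delta,epsilon} → gamma.
Cell (r6,c5): row 6 has {alpha,gamma,zeta}; column 5 has {alpha,beta,gamma,epsilon,zeta} → delta.
Cell (r1,c2): row 1 has {beta,delta,zeta}; column 2 has {beta,gamma,delta,epsilon,zeta} → alpha.
Cell (r2,c1): row 2 has {beta,gamma,delta,epsilon}; column 1 has {alpha,beta,delta} → zeta.
Cell (r2,c4): row 2 has {beta,gamma,delta,epsilon,zeta}; column 4 has {delta,zeta} → alpha.
Cell (r4,c3): row 4 has {alpha,beta,delta,epsilon}; column 3 has {alpha,beta,gamma,delta,epsilon} → zeta.
Cell (r4,c4): row 4 has {alpha,beta,delta,epsilon,zeta}; column 4 has {alpha,delta,zeta} → gamma.
Cell (r6,c1): row 6 has {alpha,gamma,delta,zeta}; column 1 has {alpha,beta,delta,zeta} → epsilon.
Cell (r6,c4): row 6 has {alpha,gamma,delta,epsilon,zeta}; column 4 has {alpha,gamma,delta,zeta} → beta.
Cell (r1,c1): row 1 has {alpha,beta,delta,zeta}; column 1 has {alpha,beta,delta,epsilon,zeta} → gamma.
Cell (r1,c4): row 1 has {alpha,beta,gamma,delta,zeta}; column 4 has {alpha,beta,gamma,delta,zeta} → epsilon.

gamma alpha beta epsilon zeta delta / zeta epsilon delta alpha beta gamma / delta beta alpha zeta gamma epsilon / alpha delta zeta gamma epsilon beta / beta gamma epsilon delta alpha zeta / epsilon zeta gamma beta delta alpha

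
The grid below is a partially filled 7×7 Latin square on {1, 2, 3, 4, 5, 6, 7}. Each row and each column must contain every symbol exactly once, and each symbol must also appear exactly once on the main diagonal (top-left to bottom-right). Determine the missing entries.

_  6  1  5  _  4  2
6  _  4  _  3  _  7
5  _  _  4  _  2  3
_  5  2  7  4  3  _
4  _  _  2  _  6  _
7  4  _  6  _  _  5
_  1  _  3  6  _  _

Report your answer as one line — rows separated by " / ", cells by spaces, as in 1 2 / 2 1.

(r1,c1) = 3
(r1,c5) = 7
(r2,c2) = 2
(r2,c4) = 1
(r2,c6) = 5
(r3,c2) = 7
(r3,c3) = 6
(r3,c5) = 1
(r4,c1) = 1
(r4,c7) = 6
(r5,c2) = 3
(r5,c5) = 5
(r5,c7) = 1
(r6,c3) = 3
(r6,c5) = 2
(r6,c6) = 1
(r7,c1) = 2
(r7,c6) = 7
(r7,c7) = 4
(r5,c3) = 7
(r7,c3) = 5

3 6 1 5 7 4 2 / 6 2 4 1 3 5 7 / 5 7 6 4 1 2 3 / 1 5 2 7 4 3 6 / 4 3 7 2 5 6 1 / 7 4 3 6 2 1 5 / 2 1 5 3 6 7 4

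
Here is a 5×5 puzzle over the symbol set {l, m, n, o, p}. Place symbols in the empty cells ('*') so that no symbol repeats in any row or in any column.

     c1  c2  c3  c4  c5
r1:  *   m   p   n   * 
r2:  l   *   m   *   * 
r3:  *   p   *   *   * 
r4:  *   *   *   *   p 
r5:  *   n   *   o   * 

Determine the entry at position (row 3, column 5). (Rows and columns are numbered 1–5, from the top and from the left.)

o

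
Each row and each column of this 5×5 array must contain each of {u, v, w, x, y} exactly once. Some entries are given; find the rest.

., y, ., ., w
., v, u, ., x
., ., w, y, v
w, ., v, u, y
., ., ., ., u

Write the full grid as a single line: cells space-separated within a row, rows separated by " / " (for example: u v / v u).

u y x v w / y v u w x / x u w y v / w x v u y / v w y x u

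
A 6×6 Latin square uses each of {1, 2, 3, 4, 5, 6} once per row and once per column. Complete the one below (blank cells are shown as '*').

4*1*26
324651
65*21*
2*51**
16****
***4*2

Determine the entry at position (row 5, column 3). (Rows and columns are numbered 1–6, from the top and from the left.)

2

row 1 has {1,2,4,6}; column 2 has {2,5,6} — only 3 is left for (r1,c2).
row 1 has {1,2,3,4,6}; column 4 has {1,2,4,6} — only 5 is left for (r1,c4).
row 3 has {1,2,5,6}; column 3 has {1,4,5} — only 3 is left for (r3,c3).
row 3 has {1,2,3,5,6}; column 6 has {1,2,6} — only 4 is left for (r3,c6).
row 4 has {1,2,5}; column 2 has {2,3,5,6} — only 4 is left for (r4,c2).
row 4 has {1,2,4,5}; column 6 has {1,2,4,6} — only 3 is left for (r4,c6).
row 5 has {1,6}; column 3 has {1,3,4,5} — only 2 is left for (r5,c3).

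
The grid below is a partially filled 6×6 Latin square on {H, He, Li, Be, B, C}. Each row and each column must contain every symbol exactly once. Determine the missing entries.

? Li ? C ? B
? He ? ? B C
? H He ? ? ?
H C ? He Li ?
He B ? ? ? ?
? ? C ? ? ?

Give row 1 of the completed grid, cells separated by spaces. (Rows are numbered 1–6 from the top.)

(r1,c1) = Be
(r1,c3) = H
(r1,c5) = He

Be Li H C He B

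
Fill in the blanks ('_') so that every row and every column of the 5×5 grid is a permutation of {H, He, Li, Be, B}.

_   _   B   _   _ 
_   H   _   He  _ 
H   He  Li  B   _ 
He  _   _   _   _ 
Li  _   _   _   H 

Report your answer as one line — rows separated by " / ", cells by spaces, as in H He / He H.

Cell (r1,c1): row 1 has {B}; column 1 has {H,He,Li} → Be.
Cell (r1,c2): row 1 has {Be,B}; column 2 has {H,He} → Li.
Cell (r1,c4): row 1 has {Li,Be,B}; column 4 has {He,B} → H.
Cell (r1,c5): row 1 has {H,Li,Be,B}; column 5 has {H} → He.
Cell (r2,c1): row 2 has {H,He}; column 1 has {H,He,Li,Be} → B.
Cell (r2,c3): row 2 has {H,He,B}; column 3 has {Li,B} → Be.
Cell (r2,c5): row 2 has {H,He,Be,B}; column 5 has {H,He} → Li.
Cell (r3,c5): row 3 has {H,He,Li,B}; column 5 has {H,He,Li} → Be.
Cell (r4,c3): row 4 has {He}; column 3 has {Li,Be,B} → H.
Cell (r4,c5): row 4 has {H,He}; column 5 has {H,He,Li,Be} → B.
Cell (r5,c3): row 5 has {H,Li}; column 3 has {H,Li,Be,B} → He.
Cell (r5,c4): row 5 has {H,He,Li}; column 4 has {H,He,B} → Be.
Cell (r4,c2): row 4 has {H,He,B}; column 2 has {H,He,Li} → Be.
Cell (r4,c4): row 4 has {H,He,Be,B}; column 4 has {H,He,Be,B} → Li.
Cell (r5,c2): row 5 has {H,He,Li,Be}; column 2 has {H,He,Li,Be} → B.

Be Li B H He / B H Be He Li / H He Li B Be / He Be H Li B / Li B He Be H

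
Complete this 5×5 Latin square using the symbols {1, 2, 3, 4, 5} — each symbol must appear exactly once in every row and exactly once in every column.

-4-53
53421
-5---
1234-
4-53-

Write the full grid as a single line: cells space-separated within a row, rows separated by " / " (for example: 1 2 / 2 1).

2 4 1 5 3 / 5 3 4 2 1 / 3 5 2 1 4 / 1 2 3 4 5 / 4 1 5 3 2

Cell (r1,c1): row 1 has {3,4,5}; column 1 has {1,4,5} → 2.
Cell (r1,c3): row 1 has {2,3,4,5}; column 3 has {3,4,5} → 1.
Cell (r3,c1): row 3 has {5}; column 1 has {1,2,4,5} → 3.
Cell (r3,c3): row 3 has {3,5}; column 3 has {1,3,4,5} → 2.
Cell (r3,c4): row 3 has {2,3,5}; column 4 has {2,3,4,5} → 1.
Cell (r3,c5): row 3 has {1,2,3,5}; column 5 has {1,3} → 4.
Cell (r4,c5): row 4 has {1,2,3,4}; column 5 has {1,3,4} → 5.
Cell (r5,c2): row 5 has {3,4,5}; column 2 has {2,3,4,5} → 1.
Cell (r5,c5): row 5 has {1,3,4,5}; column 5 has {1,3,4,5} → 2.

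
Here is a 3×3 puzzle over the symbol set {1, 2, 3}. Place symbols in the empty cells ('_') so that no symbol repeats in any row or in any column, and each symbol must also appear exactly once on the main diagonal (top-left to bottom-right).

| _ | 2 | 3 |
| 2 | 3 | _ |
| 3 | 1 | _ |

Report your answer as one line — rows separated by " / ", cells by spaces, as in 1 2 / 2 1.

1 2 3 / 2 3 1 / 3 1 2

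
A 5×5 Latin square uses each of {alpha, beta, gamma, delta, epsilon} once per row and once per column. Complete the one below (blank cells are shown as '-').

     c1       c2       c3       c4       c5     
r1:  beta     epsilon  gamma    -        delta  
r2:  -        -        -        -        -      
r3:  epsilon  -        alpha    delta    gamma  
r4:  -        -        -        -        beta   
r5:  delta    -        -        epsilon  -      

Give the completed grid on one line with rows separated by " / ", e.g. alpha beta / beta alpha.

(r1,c4): row 1 has {beta,gamma,delta,epsilon}; column 4 has {delta,epsilon}, so it must be alpha.
(r3,c2): row 3 has {alpha,gamma,delta,epsilon}; column 2 has {epsilon}, so it must be beta.
(r4,c4): row 4 has {beta}; column 4 has {alpha,delta,epsilon}, so it must be gamma.
(r5,c3): row 5 has {delta,epsilon}; column 3 has {alpha,gamma}, so it must be beta.
(r5,c5): row 5 has {beta,delta,epsilon}; column 5 has {beta,gamma,delta}, so it must be alpha.
(r2,c4): row 2 is empty so far; column 4 has {alpha,gamma,delta,epsilon}, so it must be beta.
(r2,c5): row 2 has {beta}; column 5 has {alpha,beta,gamma,delta}, so it must be epsilon.
(r4,c1): row 4 has {beta,gamma}; column 1 has {beta,delta,epsilon}, so it must be alpha.
(r4,c2): row 4 has {alpha,beta,gamma}; column 2 has {beta,epsilon}, so it must be delta.
(r4,c3): row 4 has {alpha,beta,gamma,delta}; column 3 has {alpha,beta,gamma}, so it must be epsilon.
(r5,c2): row 5 has {alpha,beta,delta,epsilon}; column 2 has {beta,delta,epsilon}, so it must be gamma.
(r2,c1): row 2 has {beta,epsilon}; column 1 has {alpha,beta,delta,epsilon}, so it must be gamma.
(r2,c2): row 2 has {beta,gamma,epsilon}; column 2 has {beta,gamma,delta,epsilon}, so it must be alpha.
(r2,c3): row 2 has {alpha,beta,gamma,epsilon}; column 3 has {alpha,beta,gamma,epsilon}, so it must be delta.

beta epsilon gamma alpha delta / gamma alpha delta beta epsilon / epsilon beta alpha delta gamma / alpha delta epsilon gamma beta / delta gamma beta epsilon alpha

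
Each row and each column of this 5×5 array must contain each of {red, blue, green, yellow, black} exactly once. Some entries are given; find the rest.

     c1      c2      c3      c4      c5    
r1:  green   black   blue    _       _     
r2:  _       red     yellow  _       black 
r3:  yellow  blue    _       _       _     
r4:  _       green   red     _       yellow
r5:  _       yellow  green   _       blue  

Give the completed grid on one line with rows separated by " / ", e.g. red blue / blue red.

green black blue yellow red / blue red yellow green black / yellow blue black red green / black green red blue yellow / red yellow green black blue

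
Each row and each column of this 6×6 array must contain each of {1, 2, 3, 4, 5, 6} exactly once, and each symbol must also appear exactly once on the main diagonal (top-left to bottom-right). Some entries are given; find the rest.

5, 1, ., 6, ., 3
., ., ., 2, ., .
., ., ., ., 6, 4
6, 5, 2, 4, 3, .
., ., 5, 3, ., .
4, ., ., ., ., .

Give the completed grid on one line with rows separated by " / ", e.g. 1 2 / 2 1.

5 1 4 6 2 3 / 3 6 1 2 4 5 / 1 2 3 5 6 4 / 6 5 2 4 3 1 / 2 4 5 3 1 6 / 4 3 6 1 5 2

(r1,c3) = 4
(r1,c5) = 2
(r4,c6) = 1
(r5,c5) = 1
(r6,c5) = 5
(r2,c5) = 4
(r3,c3) = 3
(r5,c1) = 2
(r5,c6) = 6
(r6,c4) = 1
(r6,c6) = 2
(r2,c2) = 6
(r2,c3) = 1
(r2,c6) = 5
(r3,c1) = 1
(r3,c2) = 2
(r3,c4) = 5
(r5,c2) = 4
(r6,c2) = 3
(r6,c3) = 6
(r2,c1) = 3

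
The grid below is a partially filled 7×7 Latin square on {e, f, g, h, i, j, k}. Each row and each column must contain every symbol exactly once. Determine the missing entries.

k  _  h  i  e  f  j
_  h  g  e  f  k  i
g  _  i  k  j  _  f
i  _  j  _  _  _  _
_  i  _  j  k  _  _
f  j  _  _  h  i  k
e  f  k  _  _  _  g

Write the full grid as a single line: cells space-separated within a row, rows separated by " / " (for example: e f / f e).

k g h i e f j / j h g e f k i / g e i k j h f / i k j f g e h / h i f j k g e / f j e g h i k / e f k h i j g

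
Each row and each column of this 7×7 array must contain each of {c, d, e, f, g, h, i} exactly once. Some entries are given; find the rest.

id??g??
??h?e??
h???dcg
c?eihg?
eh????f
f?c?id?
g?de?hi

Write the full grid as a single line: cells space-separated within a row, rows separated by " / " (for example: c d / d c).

i d f c g e h / d i h g e f c / h e i f d c g / c f e i h g d / e h g d c i f / f g c h i d e / g c d e f h i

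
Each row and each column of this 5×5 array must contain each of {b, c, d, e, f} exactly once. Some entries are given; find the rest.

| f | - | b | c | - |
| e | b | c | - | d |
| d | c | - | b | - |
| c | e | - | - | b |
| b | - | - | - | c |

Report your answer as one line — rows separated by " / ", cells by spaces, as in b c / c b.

f d b c e / e b c f d / d c e b f / c e f d b / b f d e c

row 1 has {b,c,f}; column 2 has {b,c,e} — only d is left for (r1,c2).
row 1 has {b,c,d,f}; column 5 has {b,c,d} — only e is left for (r1,c5).
row 2 has {b,c,d,e}; column 4 has {b,c} — only f is left for (r2,c4).
row 3 has {b,c,d}; column 5 has {b,c,d,e} — only f is left for (r3,c5).
row 4 has {b,c,e}; column 4 has {b,c,f} — only d is left for (r4,c4).
row 5 has {b,c}; column 2 has {b,c,d,e} — only f is left for (r5,c2).
row 5 has {b,c,f}; column 4 has {b,c,d,f} — only e is left for (r5,c4).
row 3 has {b,c,d,f}; column 3 has {b,c} — only e is left for (r3,c3).
row 4 has {b,c,d,e}; column 3 has {b,c,e} — only f is left for (r4,c3).
row 5 has {b,c,e,f}; column 3 has {b,c,e,f} — only d is left for (r5,c3).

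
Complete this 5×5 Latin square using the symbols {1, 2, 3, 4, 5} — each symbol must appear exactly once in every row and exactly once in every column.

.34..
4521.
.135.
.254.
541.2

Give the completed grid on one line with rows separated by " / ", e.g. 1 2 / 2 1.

1 3 4 2 5 / 4 5 2 1 3 / 2 1 3 5 4 / 3 2 5 4 1 / 5 4 1 3 2

At row 1, column 4: row 1 has {3,4}; column 4 has {1,4,5}; that leaves 2.
At row 2, column 5: row 2 has {1,2,4,5}; column 5 has {2}; that leaves 3.
At row 3, column 1: row 3 has {1,3,5}; column 1 has {4,5}; that leaves 2.
At row 3, column 5: row 3 has {1,2,3,5}; column 5 has {2,3}; that leaves 4.
At row 4, column 5: row 4 has {2,4,5}; column 5 has {2,3,4}; that leaves 1.
At row 5, column 4: row 5 has {1,2,4,5}; column 4 has {1,2,4,5}; that leaves 3.
At row 1, column 1: row 1 has {2,3,4}; column 1 has {2,4,5}; that leaves 1.
At row 1, column 5: row 1 has {1,2,3,4}; column 5 has {1,2,3,4}; that leaves 5.
At row 4, column 1: row 4 has {1,2,4,5}; column 1 has {1,2,4,5}; that leaves 3.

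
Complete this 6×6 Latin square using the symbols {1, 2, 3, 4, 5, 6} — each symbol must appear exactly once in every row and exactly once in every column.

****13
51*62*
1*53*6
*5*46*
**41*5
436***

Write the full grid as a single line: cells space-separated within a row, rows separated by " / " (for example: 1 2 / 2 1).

6 4 2 5 1 3 / 5 1 3 6 2 4 / 1 2 5 3 4 6 / 3 5 1 4 6 2 / 2 6 4 1 3 5 / 4 3 6 2 5 1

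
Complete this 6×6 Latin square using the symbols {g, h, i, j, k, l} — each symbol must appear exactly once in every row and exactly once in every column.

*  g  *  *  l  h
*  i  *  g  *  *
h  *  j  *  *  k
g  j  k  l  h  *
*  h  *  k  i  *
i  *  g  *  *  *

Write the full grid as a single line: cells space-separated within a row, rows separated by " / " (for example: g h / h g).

(r1,c3) = i
(r1,c4) = j
(r3,c2) = l
(r3,c4) = i
(r3,c5) = g
(r4,c6) = i
(r5,c3) = l
(r6,c2) = k
(r6,c4) = h
(r6,c5) = j
(r6,c6) = l
(r1,c1) = k
(r2,c3) = h
(r2,c5) = k
(r2,c6) = j
(r5,c1) = j
(r5,c6) = g
(r2,c1) = l

k g i j l h / l i h g k j / h l j i g k / g j k l h i / j h l k i g / i k g h j l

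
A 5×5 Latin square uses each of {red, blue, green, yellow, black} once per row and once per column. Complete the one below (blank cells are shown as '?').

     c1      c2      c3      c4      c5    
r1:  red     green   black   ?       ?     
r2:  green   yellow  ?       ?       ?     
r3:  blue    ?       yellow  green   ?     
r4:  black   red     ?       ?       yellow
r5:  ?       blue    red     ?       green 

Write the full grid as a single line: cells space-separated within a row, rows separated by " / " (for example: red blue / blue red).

At row 1, column 5: row 1 has {red,green,black}; column 5 has {green,yellow}; that leaves blue.
At row 2, column 3: row 2 has {green,yellow}; column 3 has {red,yellow,black}; that leaves blue.
At row 3, column 2: row 3 has {blue,green,yellow}; column 2 has {red,blue,green,yellow}; that leaves black.
At row 3, column 5: row 3 has {blue,green,yellow,black}; column 5 has {blue,green,yellow}; that leaves red.
At row 4, column 3: row 4 has {red,yellow,black}; column 3 has {red,blue,yellow,black}; that leaves green.
At row 4, column 4: row 4 has {red,green,yellow,black}; column 4 has {green}; that leaves blue.
At row 5, column 1: row 5 has {red,blue,green}; column 1 has {red,blue,green,black}; that leaves yellow.
At row 5, column 4: row 5 has {red,blue,green,yellow}; column 4 has {blue,green}; that leaves black.
At row 1, column 4: row 1 has {red,blue,green,black}; column 4 has {blue,green,black}; that leaves yellow.
At row 2, column 4: row 2 has {blue,green,yellow}; column 4 has {blue,green,yellow,black}; that leaves red.
At row 2, column 5: row 2 has {red,blue,green,yellow}; column 5 has {red,blue,green,yellow}; that leaves black.

red green black yellow blue / green yellow blue red black / blue black yellow green red / black red green blue yellow / yellow blue red black green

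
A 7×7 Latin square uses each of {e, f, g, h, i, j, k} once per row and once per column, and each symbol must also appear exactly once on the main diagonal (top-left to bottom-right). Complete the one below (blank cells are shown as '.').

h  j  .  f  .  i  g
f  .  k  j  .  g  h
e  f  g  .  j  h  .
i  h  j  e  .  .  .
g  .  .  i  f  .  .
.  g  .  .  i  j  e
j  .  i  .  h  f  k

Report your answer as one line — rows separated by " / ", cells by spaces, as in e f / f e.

h j e f k i g / f i k j e g h / e f g k j h i / i h j e g k f / g k h i f e j / k g f h i j e / j e i g h f k

(r1,c3) = e
(r1,c5) = k
(r2,c2) = i
(r2,c5) = e
(r3,c4) = k
(r3,c7) = i
(r4,c5) = g
(r4,c6) = k
(r4,c7) = f
(r5,c3) = h
(r5,c6) = e
(r5,c7) = j
(r6,c1) = k
(r6,c3) = f
(r6,c4) = h
(r7,c2) = e
(r7,c4) = g
(r5,c2) = k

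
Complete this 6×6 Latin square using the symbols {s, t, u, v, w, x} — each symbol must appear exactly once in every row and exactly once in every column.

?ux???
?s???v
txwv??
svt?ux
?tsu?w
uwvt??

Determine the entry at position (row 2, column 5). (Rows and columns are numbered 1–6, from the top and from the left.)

t

row 2 has {s,v}; column 3 has {s,t,v,w,x} — only u is left for (r2,c3).
row 3 has {t,v,w,x}; column 5 has {u} — only s is left for (r3,c5).
row 3 has {s,t,v,w,x}; column 6 has {v,w,x} — only u is left for (r3,c6).
row 4 has {s,t,u,v,x}; column 4 has {t,u,v} — only w is left for (r4,c4).
row 6 has {t,u,v,w}; column 5 has {s,u} — only x is left for (r6,c5).
row 6 has {t,u,v,w,x}; column 6 has {u,v,w,x} — only s is left for (r6,c6).
row 1 has {u,x}; column 4 has {t,u,v,w} — only s is left for (r1,c4).
row 1 has {s,u,x}; column 6 has {s,u,v,w,x} — only t is left for (r1,c6).
row 2 has {s,u,v}; column 4 has {s,t,u,v,w} — only x is left for (r2,c4).
row 5 has {s,t,u,w}; column 5 has {s,u,x} — only v is left for (r5,c5).
row 1 has {s,t,u,x}; column 5 has {s,u,v,x} — only w is left for (r1,c5).
row 2 has {s,u,v,x}; column 1 has {s,t,u} — only w is left for (r2,c1).
row 2 has {s,u,v,w,x}; column 5 has {s,u,v,w,x} — only t is left for (r2,c5).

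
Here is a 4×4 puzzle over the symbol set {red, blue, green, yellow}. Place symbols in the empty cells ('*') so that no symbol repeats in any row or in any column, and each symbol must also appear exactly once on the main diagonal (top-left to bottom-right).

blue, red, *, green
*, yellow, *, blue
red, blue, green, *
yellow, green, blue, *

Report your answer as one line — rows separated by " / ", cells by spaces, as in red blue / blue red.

blue red yellow green / green yellow red blue / red blue green yellow / yellow green blue red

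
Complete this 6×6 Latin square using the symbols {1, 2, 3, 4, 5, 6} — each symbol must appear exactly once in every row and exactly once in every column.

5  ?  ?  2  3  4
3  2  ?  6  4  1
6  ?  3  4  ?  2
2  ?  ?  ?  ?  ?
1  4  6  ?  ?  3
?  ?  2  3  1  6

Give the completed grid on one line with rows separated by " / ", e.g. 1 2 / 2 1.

5 6 1 2 3 4 / 3 2 5 6 4 1 / 6 1 3 4 5 2 / 2 3 4 1 6 5 / 1 4 6 5 2 3 / 4 5 2 3 1 6

(r1,c3) = 1
(r2,c3) = 5
(r3,c5) = 5
(r4,c3) = 4
(r4,c5) = 6
(r4,c6) = 5
(r5,c4) = 5
(r5,c5) = 2
(r6,c1) = 4
(r6,c2) = 5
(r1,c2) = 6
(r3,c2) = 1
(r4,c2) = 3
(r4,c4) = 1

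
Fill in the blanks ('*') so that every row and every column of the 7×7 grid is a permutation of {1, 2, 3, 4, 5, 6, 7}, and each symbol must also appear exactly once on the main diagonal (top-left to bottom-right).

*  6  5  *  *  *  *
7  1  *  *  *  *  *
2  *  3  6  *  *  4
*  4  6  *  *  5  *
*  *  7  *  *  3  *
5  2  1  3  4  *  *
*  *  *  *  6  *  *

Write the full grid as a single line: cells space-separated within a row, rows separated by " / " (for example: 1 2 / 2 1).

(r1,c1): row 1 has {5,6}; column 1 has {2,5,7}; the diagonal has {1,3}, so it must be 4.
(r5,c2): row 5 has {3,7}; column 2 has {1,2,4,6}, so it must be 5.
(r5,c5): row 5 has {3,5,7}; column 5 has {4,6}; the diagonal has {1,3,4}, so it must be 2.
(r3,c2): row 3 has {2,3,4,6}; column 2 has {1,2,4,5,6}, so it must be 7.
(r3,c6): row 3 has {2,3,4,6,7}; column 6 has {3,5}, so it must be 1.
(r4,c4): row 4 has {4,5,6}; column 4 has {3,6}; the diagonal has {1,2,3,4}, so it must be 7.
(r6,c6): row 6 has {1,2,3,4,5}; column 6 has {1,3,5}; the diagonal has {1,2,3,4,7}, so it must be 6.
(r6,c7): row 6 has {1,2,3,4,5,6}; column 7 has {4}, so it must be 7.
(r7,c2): row 7 has {6}; column 2 has {1,2,4,5,6,7}, so it must be 3.
(r7,c7): row 7 has {3,6}; column 7 has {4,7}; the diagonal has {1,2,3,4,6,7}, so it must be 5.
(r3,c5): row 3 has {1,2,3,4,6,7}; column 5 has {2,4,6}, so it must be 5.
(r7,c1): row 7 has {3,5,6}; column 1 has {2,4,5,7}, so it must be 1.
(r2,c5): row 2 has {1,7}; column 5 has {2,4,5,6}, so it must be 3.
(r4,c1): row 4 has {4,5,6,7}; column 1 has {1,2,4,5,7}, so it must be 3.
(r4,c5): row 4 has {3,4,5,6,7}; column 5 has {2,3,4,5,6}, so it must be 1.
(r4,c7): row 4 has {1,3,4,5,6,7}; column 7 has {4,5,7}, so it must be 2.
(r5,c1): row 5 has {2,3,5,7}; column 1 has {1,2,3,4,5,7}, so it must be 6.
(r5,c7): row 5 has {2,3,5,6,7}; column 7 has {2,4,5,7}, so it must be 1.
(r1,c5): row 1 has {4,5,6}; column 5 has {1,2,3,4,5,6}, so it must be 7.
(r1,c6): row 1 has {4,5,6,7}; column 6 has {1,3,5,6}, so it must be 2.
(r1,c7): row 1 has {2,4,5,6,7}; column 7 has {1,2,4,5,7}, so it must be 3.
(r2,c6): row 2 has {1,3,7}; column 6 has {1,2,3,5,6}, so it must be 4.
(r2,c7): row 2 has {1,3,4,7}; column 7 has {1,2,3,4,5,7}, so it must be 6.
(r5,c4): row 5 has {1,2,3,5,6,7}; column 4 has {3,6,7}, so it must be 4.
(r7,c4): row 7 has {1,3,5,6}; column 4 has {3,4,6,7}, so it must be 2.
(r7,c6): row 7 has {1,2,3,5,6}; column 6 has {1,2,3,4,5,6}, so it must be 7.
(r1,c4): row 1 has {2,3,4,5,6,7}; column 4 has {2,3,4,6,7}, so it must be 1.
(r2,c3): row 2 has {1,3,4,6,7}; column 3 has {1,3,5,6,7}, so it must be 2.
(r2,c4): row 2 has {1,2,3,4,6,7}; column 4 has {1,2,3,4,6,7}, so it must be 5.
(r7,c3): row 7 has {1,2,3,5,6,7}; column 3 has {1,2,3,5,6,7}, so it must be 4.

4 6 5 1 7 2 3 / 7 1 2 5 3 4 6 / 2 7 3 6 5 1 4 / 3 4 6 7 1 5 2 / 6 5 7 4 2 3 1 / 5 2 1 3 4 6 7 / 1 3 4 2 6 7 5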